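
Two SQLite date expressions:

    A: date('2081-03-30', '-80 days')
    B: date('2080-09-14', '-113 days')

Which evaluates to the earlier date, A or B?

B

A = 2081-01-09.
B = 2080-05-24.
B is earlier.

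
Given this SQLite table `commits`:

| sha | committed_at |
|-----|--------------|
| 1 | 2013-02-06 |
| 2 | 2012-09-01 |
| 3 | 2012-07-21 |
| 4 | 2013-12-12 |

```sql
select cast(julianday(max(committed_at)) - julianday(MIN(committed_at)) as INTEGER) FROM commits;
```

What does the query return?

MIN = 2012-07-21, MAX = 2013-12-12.
10 days remain in July 2012 after the 21st (31 − 21).
Full months from August 2012 through November 2013 contribute their day counts.
Then 12 days into December 2013.
Total: 10 + 31 + 30 + 31 + 30 + 31 + 31 + 28 + 31 + 30 + 31 + 30 + 31 + 31 + 30 + 31 + 30 + 12 = 509.

509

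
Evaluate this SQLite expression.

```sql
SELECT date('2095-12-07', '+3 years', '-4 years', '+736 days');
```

2096-12-12

Adding +3 years to 2095-12-07 gives 2098-12-07.
Adding -4 years to 2098-12-07 gives 2094-12-07.
Applying '+736 days' to 2094-12-07: counting 736 days forward gives 2096-12-12.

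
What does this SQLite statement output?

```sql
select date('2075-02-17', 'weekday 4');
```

`weekday 4` advances to the next Thursday; 2075-02-17 is a Sunday, so it moves forward to 2075-02-21.

2075-02-21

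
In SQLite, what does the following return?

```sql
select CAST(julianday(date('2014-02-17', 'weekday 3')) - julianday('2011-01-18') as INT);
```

`weekday 3` advances to the next Wednesday; 2014-02-17 is a Monday, so it moves forward to 2014-02-19.
13 days remain in January 2011 after the 18th (31 − 18).
Full months from February 2011 through January 2014 contribute their day counts.
Then 19 days into February 2014.
Total: 13 + 28 + 31 + 30 + 31 + 30 + 31 + 31 + 30 + 31 + 30 + 31 + 31 + 29 + 31 + 30 + 31 + 30 + 31 + 31 + 30 + 31 + 30 + 31 + 31 + 28 + 31 + 30 + 31 + 30 + 31 + 31 + 30 + 31 + 30 + 31 + 31 + 19 = 1128.

1128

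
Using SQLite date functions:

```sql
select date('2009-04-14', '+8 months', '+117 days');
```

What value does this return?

2010-04-10

Adding +8 months to 2009-04-14 gives 2009-12-14.
Applying '+117 days' to 2009-12-14: counting 117 days forward gives 2010-04-10.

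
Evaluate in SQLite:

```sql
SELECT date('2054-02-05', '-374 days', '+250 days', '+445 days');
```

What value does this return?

2054-12-23

Applying '-374 days' to 2054-02-05: counting 374 days back gives 2053-01-27.
Applying '+250 days' to 2053-01-27: counting 250 days forward gives 2053-10-04.
Applying '+445 days' to 2053-10-04: counting 445 days forward gives 2054-12-23.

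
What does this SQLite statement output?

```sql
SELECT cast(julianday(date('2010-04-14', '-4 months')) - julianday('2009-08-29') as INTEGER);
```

Adding -4 months to 2010-04-14 gives 2009-12-14.
2 days remain in August 2009 after the 29th (31 − 29).
September 2009: 30 days.
October 2009: 31 days.
November 2009: 30 days.
Then 14 days into December 2009.
Total: 2 + 30 + 31 + 30 + 14 = 107.

107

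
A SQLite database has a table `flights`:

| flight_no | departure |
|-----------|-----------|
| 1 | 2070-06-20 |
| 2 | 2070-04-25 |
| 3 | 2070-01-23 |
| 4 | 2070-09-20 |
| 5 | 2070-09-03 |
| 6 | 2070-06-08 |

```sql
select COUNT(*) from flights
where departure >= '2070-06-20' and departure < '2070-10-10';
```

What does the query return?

Rows in [2070-06-20, 2070-10-10): 2070-06-20, 2070-09-20, 2070-09-03 → 3 rows.

3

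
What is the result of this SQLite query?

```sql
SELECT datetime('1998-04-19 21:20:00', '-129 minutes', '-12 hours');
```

129 minutes = 2h 9m; -129 minutes from 1998-04-19 21:20:00 is 1998-04-19 19:11:00.
-12 hours from 1998-04-19 19:11:00 is 1998-04-19 07:11:00.

1998-04-19 07:11:00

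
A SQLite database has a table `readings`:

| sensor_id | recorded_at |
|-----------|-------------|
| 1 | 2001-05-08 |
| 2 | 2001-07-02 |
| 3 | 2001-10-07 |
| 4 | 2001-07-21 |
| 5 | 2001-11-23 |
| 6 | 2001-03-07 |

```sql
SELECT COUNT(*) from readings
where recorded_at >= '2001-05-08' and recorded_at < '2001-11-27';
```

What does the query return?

Rows in [2001-05-08, 2001-11-27): 2001-05-08, 2001-07-02, 2001-10-07, 2001-07-21, 2001-11-23 → 5 rows.

5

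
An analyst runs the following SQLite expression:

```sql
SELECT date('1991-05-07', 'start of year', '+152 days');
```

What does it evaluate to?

`start of year` rewinds 1991-05-07 to 1991-01-01.
Applying '+152 days' to 1991-01-01: counting 152 days forward gives 1991-06-02.

1991-06-02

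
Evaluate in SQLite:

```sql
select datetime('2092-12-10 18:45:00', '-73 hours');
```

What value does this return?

2092-12-07 17:45:00

-73 hours from 2092-12-10 18:45:00 is 2092-12-07 17:45:00 (crosses midnight).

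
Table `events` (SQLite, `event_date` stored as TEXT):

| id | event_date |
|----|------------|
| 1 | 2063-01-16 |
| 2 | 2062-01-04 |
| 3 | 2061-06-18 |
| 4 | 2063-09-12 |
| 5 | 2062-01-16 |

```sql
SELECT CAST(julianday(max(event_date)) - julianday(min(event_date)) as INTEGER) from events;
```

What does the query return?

816

MIN = 2061-06-18, MAX = 2063-09-12.
12 days remain in June 2061 after the 18th (30 − 18).
Full months from July 2061 through August 2063 contribute their day counts.
Then 12 days into September 2063.
Total: 12 + 31 + 31 + 30 + 31 + 30 + 31 + 31 + 28 + 31 + 30 + 31 + 30 + 31 + 31 + 30 + 31 + 30 + 31 + 31 + 28 + 31 + 30 + 31 + 30 + 31 + 31 + 12 = 816.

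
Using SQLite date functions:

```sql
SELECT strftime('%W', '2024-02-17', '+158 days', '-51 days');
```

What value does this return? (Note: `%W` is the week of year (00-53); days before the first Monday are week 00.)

First apply '+158 days', '-51 days': 2024-02-17 → 2024-06-03.
2024-06-03 is a Monday. SQLite's %W counts Mondays since the year started; the result is 23.

23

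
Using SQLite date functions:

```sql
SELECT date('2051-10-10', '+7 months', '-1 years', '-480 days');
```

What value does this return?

Adding +7 months to 2051-10-10 gives 2052-05-10.
Adding -1 year to 2052-05-10 gives 2051-05-10.
Applying '-480 days' to 2051-05-10: counting 480 days back gives 2050-01-15.

2050-01-15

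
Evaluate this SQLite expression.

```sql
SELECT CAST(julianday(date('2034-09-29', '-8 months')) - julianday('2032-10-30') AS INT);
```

Adding -8 months to 2034-09-29 gives 2034-01-29.
1 day remains in October 2032 after the 30th (31 − 30).
Full months from November 2032 through December 2033 contribute their day counts.
Then 29 days into January 2034.
Total: 1 + 30 + 31 + 31 + 28 + 31 + 30 + 31 + 30 + 31 + 31 + 30 + 31 + 30 + 31 + 29 = 456.

456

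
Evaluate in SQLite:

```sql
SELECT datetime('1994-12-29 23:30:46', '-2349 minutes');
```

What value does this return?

1994-12-28 08:21:46

2349 minutes = 39h 9m; -2349 minutes from 1994-12-29 23:30:46 is 1994-12-28 08:21:46 (crosses midnight).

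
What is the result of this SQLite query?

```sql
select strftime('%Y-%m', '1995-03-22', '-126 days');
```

1994-11

First apply '-126 days': 1995-03-22 → 1994-11-16.
`%Y-%m` extracts the year-month: 1994-11.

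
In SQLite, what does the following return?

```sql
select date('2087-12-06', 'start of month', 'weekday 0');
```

2087-12-07

`start of month` rewinds 2087-12-06 to 2087-12-01.
`weekday 0` advances to the next Sunday; 2087-12-01 is a Monday, so it moves forward to 2087-12-07.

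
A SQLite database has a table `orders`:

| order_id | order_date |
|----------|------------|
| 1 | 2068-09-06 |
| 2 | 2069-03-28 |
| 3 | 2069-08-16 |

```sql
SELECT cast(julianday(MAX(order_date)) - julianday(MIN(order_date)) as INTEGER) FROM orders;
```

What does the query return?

MIN = 2068-09-06, MAX = 2069-08-16.
24 days remain in September 2068 after the 6th (30 − 6).
Full months from October 2068 through July 2069 contribute their day counts.
Then 16 days into August 2069.
Total: 24 + 31 + 30 + 31 + 31 + 28 + 31 + 30 + 31 + 30 + 31 + 16 = 344.

344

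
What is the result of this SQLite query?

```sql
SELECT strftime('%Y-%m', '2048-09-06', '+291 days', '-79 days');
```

First apply '+291 days', '-79 days': 2048-09-06 → 2049-04-06.
`%Y-%m` extracts the year-month: 2049-04.

2049-04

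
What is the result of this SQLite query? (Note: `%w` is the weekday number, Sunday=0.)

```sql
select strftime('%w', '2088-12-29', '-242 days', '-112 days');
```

First apply '-242 days', '-112 days': 2088-12-29 → 2088-01-10.
2088-01-10 is a Saturday; with Sunday=0 that is 6.

6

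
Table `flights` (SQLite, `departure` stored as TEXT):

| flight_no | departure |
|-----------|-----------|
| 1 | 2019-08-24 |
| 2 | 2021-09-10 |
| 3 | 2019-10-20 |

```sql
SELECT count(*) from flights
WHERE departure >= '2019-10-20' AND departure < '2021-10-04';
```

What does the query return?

2

Rows in [2019-10-20, 2021-10-04): 2021-09-10, 2019-10-20 → 2 rows.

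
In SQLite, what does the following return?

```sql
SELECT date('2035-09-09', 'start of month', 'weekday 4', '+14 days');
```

`start of month` rewinds 2035-09-09 to 2035-09-01.
`weekday 4` advances to the next Thursday; 2035-09-01 is a Saturday, so it moves forward to 2035-09-06.
Advancing 14 more days within September lands on 2035-09-20.

2035-09-20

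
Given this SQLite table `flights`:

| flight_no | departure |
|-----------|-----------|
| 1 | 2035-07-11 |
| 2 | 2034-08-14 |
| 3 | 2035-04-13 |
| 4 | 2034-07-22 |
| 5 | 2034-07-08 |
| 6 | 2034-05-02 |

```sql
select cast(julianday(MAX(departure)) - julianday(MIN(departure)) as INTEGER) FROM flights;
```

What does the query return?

MIN = 2034-05-02, MAX = 2035-07-11.
29 days remain in May 2034 after the 2nd (31 − 2).
Full months from June 2034 through June 2035 contribute their day counts.
Then 11 days into July 2035.
Total: 29 + 30 + 31 + 31 + 30 + 31 + 30 + 31 + 31 + 28 + 31 + 30 + 31 + 30 + 11 = 435.

435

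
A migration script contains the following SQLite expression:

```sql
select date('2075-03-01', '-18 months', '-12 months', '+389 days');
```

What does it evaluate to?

2073-09-25

Adding -18 months to 2075-03-01 gives 2073-09-01.
Adding -12 months to 2073-09-01 gives 2072-09-01.
Applying '+389 days' to 2072-09-01: counting 389 days forward gives 2073-09-25.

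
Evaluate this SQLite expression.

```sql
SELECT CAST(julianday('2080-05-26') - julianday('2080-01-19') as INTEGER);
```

12 days remain in January 2080 after the 19th (31 − 19).
February 2080: 29 days (leap year).
March 2080: 31 days.
April 2080: 30 days.
Then 26 days into May 2080.
Total: 12 + 29 + 31 + 30 + 26 = 128.

128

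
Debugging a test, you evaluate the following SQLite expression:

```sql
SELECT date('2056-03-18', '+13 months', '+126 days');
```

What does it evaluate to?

2057-08-22

Adding +13 months to 2056-03-18 gives 2057-04-18.
Applying '+126 days' to 2057-04-18: counting 126 days forward gives 2057-08-22.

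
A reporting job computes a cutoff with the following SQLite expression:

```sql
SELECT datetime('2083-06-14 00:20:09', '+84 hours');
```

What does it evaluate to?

+84 hours from 2083-06-14 00:20:09 is 2083-06-17 12:20:09 (crosses midnight).

2083-06-17 12:20:09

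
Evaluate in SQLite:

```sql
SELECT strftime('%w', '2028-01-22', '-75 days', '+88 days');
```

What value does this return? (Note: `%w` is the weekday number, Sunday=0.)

5

First apply '-75 days', '+88 days': 2028-01-22 → 2028-02-04.
2028-02-04 is a Friday; with Sunday=0 that is 5.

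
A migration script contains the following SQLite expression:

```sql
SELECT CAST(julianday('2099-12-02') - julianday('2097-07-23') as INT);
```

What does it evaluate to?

862

8 days remain in July 2097 after the 23rd (31 − 23).
Full months from August 2097 through November 2099 contribute their day counts.
Then 2 days into December 2099.
Total: 8 + 31 + 30 + 31 + 30 + 31 + 31 + 28 + 31 + 30 + 31 + 30 + 31 + 31 + 30 + 31 + 30 + 31 + 31 + 28 + 31 + 30 + 31 + 30 + 31 + 31 + 30 + 31 + 30 + 2 = 862.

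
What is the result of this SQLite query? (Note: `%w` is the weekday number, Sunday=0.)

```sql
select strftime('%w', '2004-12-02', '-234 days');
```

1

First apply '-234 days': 2004-12-02 → 2004-04-12.
2004-04-12 is a Monday; with Sunday=0 that is 1.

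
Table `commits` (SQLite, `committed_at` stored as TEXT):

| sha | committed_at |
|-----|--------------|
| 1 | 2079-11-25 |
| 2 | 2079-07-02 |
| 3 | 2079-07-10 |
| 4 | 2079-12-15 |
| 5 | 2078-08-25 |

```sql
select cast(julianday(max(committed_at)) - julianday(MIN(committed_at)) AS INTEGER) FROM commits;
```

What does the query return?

MIN = 2078-08-25, MAX = 2079-12-15.
6 days remain in August 2078 after the 25th (31 − 25).
Full months from September 2078 through November 2079 contribute their day counts.
Then 15 days into December 2079.
Total: 6 + 30 + 31 + 30 + 31 + 31 + 28 + 31 + 30 + 31 + 30 + 31 + 31 + 30 + 31 + 30 + 15 = 477.

477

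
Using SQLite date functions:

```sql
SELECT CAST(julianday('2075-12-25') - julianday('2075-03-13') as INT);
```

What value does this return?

287

18 days remain in March 2075 after the 13th (31 − 13).
Full months from April 2075 through November 2075 contribute their day counts.
Then 25 days into December 2075.
Total: 18 + 30 + 31 + 30 + 31 + 31 + 30 + 31 + 30 + 25 = 287.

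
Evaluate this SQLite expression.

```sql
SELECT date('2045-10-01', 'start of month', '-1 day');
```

2045-09-30

`start of month` rewinds 2045-10-01 to 2045-10-01.
Going back 1 day from 2045-10-01 reaches 2045-09-30 (last day of September, 30 days).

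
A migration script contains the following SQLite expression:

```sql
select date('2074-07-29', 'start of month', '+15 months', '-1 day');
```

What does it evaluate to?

2075-09-30

`start of month` rewinds 2074-07-29 to 2074-07-01.
Adding +15 months to 2074-07-01 gives 2075-10-01.
Going back 1 day from 2075-10-01 reaches 2075-09-30 (last day of September, 30 days).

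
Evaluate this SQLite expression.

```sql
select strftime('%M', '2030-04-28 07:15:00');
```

`%M` extracts the 2-digit minute: 15.

15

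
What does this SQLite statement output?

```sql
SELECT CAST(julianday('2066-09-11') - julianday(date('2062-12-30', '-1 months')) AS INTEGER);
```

1381

Adding -1 month to 2062-12-30 gives 2062-11-30.
0 days remain in November 2062 after the 30th (30 − 30).
Full months from December 2062 through August 2066 contribute their day counts.
Then 11 days into September 2066.
Total: 0 + 31 + 31 + 28 + 31 + 30 + 31 + 30 + 31 + 31 + 30 + 31 + 30 + 31 + 31 + 29 + 31 + 30 + 31 + 30 + 31 + 31 + 30 + 31 + 30 + 31 + 31 + 28 + 31 + 30 + 31 + 30 + 31 + 31 + 30 + 31 + 30 + 31 + 31 + 28 + 31 + 30 + 31 + 30 + 31 + 31 + 11 = 1381.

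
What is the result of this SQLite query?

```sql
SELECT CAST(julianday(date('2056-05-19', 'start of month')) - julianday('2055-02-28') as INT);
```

`start of month` rewinds 2056-05-19 to 2056-05-01.
0 days remain in February 2055 after the 28th (28 − 28).
Full months from March 2055 through April 2056 contribute their day counts.
Then 1 day into May 2056.
Total: 0 + 31 + 30 + 31 + 30 + 31 + 31 + 30 + 31 + 30 + 31 + 31 + 29 + 31 + 30 + 1 = 428.

428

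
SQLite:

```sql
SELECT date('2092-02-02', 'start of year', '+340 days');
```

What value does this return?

`start of year` rewinds 2092-02-02 to 2092-01-01.
Applying '+340 days' to 2092-01-01: counting 340 days forward gives 2092-12-06.

2092-12-06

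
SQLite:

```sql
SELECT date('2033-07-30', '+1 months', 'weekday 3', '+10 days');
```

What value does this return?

2033-09-10

Adding +1 month to 2033-07-30 gives 2033-08-30.
`weekday 3` advances to the next Wednesday; 2033-08-30 is a Tuesday, so it moves forward to 2033-08-31.
August 2033 has 31 days; 0 remain after the 31st, so 1 days reach 2033-09-01.
Advancing 9 more days within September lands on 2033-09-10.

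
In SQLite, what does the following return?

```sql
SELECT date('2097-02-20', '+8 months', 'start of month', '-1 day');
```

Adding +8 months to 2097-02-20 gives 2097-10-20.
`start of month` rewinds 2097-10-20 to 2097-10-01.
Going back 1 day from 2097-10-01 reaches 2097-09-30 (last day of September, 30 days).

2097-09-30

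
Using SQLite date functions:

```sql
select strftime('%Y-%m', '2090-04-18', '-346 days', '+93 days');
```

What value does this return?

2089-08

First apply '-346 days', '+93 days': 2090-04-18 → 2089-08-08.
`%Y-%m` extracts the year-month: 2089-08.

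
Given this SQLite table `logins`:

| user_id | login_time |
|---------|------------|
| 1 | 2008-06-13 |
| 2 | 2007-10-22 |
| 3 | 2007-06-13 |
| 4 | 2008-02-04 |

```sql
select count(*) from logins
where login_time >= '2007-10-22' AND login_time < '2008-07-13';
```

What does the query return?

3

Rows in [2007-10-22, 2008-07-13): 2008-06-13, 2007-10-22, 2008-02-04 → 3 rows.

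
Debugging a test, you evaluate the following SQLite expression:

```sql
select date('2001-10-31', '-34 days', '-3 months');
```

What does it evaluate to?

2001-06-27

Going back 31 days from 2001-10-31 reaches 2001-09-30 (last day of September, 30 days).
Going back 3 days within September lands on 2001-09-27.
Adding -3 months to 2001-09-27 gives 2001-06-27.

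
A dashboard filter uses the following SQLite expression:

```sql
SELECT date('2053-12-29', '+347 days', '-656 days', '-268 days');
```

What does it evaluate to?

Applying '+347 days' to 2053-12-29: counting 347 days forward gives 2054-12-11.
Applying '-656 days' to 2054-12-11: counting 656 days back gives 2053-02-23.
Applying '-268 days' to 2053-02-23: counting 268 days back gives 2052-05-31.

2052-05-31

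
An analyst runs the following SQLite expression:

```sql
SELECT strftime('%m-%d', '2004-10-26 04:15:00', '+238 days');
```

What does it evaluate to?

06-21

First apply '+238 days': 2004-10-26 04:15:00 → 2005-06-21 04:15:00.
`%m-%d` extracts the month-day: 06-21.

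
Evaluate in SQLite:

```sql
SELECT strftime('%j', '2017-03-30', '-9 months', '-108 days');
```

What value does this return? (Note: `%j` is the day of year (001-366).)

First apply '-9 months', '-108 days': 2017-03-30 → 2016-03-14.
Day-of-year for 2016-03-14: days since 2016-01-01 inclusive = 74, zero-padded to 074.

074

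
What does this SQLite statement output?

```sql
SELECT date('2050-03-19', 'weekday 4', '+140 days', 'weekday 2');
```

`weekday 4` advances to the next Thursday; 2050-03-19 is a Saturday, so it moves forward to 2050-03-24.
Applying '+140 days' to 2050-03-24: counting 140 days forward gives 2050-08-11.
`weekday 2` advances to the next Tuesday; 2050-08-11 is a Thursday, so it moves forward to 2050-08-16.

2050-08-16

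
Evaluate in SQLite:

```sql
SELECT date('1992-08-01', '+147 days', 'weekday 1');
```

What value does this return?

Applying '+147 days' to 1992-08-01: counting 147 days forward gives 1992-12-26.
`weekday 1` advances to the next Monday; 1992-12-26 is a Saturday, so it moves forward to 1992-12-28.

1992-12-28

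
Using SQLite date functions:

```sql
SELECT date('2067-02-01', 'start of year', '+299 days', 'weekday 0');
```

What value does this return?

`start of year` rewinds 2067-02-01 to 2067-01-01.
Applying '+299 days' to 2067-01-01: counting 299 days forward gives 2067-10-27.
`weekday 0` advances to the next Sunday; 2067-10-27 is a Thursday, so it moves forward to 2067-10-30.

2067-10-30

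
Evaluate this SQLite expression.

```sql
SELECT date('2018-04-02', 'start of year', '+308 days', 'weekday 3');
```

2018-11-07

`start of year` rewinds 2018-04-02 to 2018-01-01.
Applying '+308 days' to 2018-01-01: counting 308 days forward gives 2018-11-05.
`weekday 3` advances to the next Wednesday; 2018-11-05 is a Monday, so it moves forward to 2018-11-07.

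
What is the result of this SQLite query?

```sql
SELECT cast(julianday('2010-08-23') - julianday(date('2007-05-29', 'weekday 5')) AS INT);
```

`weekday 5` advances to the next Friday; 2007-05-29 is a Tuesday, so it moves forward to 2007-06-01.
29 days remain in June 2007 after the 1st (30 − 1).
Full months from July 2007 through July 2010 contribute their day counts.
Then 23 days into August 2010.
Total: 29 + 31 + 31 + 30 + 31 + 30 + 31 + 31 + 29 + 31 + 30 + 31 + 30 + 31 + 31 + 30 + 31 + 30 + 31 + 31 + 28 + 31 + 30 + 31 + 30 + 31 + 31 + 30 + 31 + 30 + 31 + 31 + 28 + 31 + 30 + 31 + 30 + 31 + 23 = 1179.

1179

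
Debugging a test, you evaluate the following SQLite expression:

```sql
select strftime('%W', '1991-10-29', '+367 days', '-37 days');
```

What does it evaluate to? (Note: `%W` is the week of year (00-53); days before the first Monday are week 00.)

38

First apply '+367 days', '-37 days': 1991-10-29 → 1992-09-23.
1992-09-23 is a Wednesday. SQLite's %W counts Mondays since the year started; the result is 38.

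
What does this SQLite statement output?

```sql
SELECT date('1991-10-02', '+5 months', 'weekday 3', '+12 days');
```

Adding +5 months to 1991-10-02 gives 1992-03-02.
`weekday 3` advances to the next Wednesday; 1992-03-02 is a Monday, so it moves forward to 1992-03-04.
Advancing 12 more days within March lands on 1992-03-16.

1992-03-16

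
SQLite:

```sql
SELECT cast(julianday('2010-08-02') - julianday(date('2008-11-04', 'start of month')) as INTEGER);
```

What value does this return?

639

`start of month` rewinds 2008-11-04 to 2008-11-01.
29 days remain in November 2008 after the 1st (30 − 1).
Full months from December 2008 through July 2010 contribute their day counts.
Then 2 days into August 2010.
Total: 29 + 31 + 31 + 28 + 31 + 30 + 31 + 30 + 31 + 31 + 30 + 31 + 30 + 31 + 31 + 28 + 31 + 30 + 31 + 30 + 31 + 2 = 639.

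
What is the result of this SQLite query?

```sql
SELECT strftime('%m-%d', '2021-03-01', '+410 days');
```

First apply '+410 days': 2021-03-01 → 2022-04-15.
`%m-%d` extracts the month-day: 04-15.

04-15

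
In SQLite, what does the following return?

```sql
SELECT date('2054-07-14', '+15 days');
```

Advancing 15 more days within July lands on 2054-07-29.

2054-07-29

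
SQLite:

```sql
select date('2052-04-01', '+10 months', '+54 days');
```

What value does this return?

Adding +10 months to 2052-04-01 gives 2053-02-01.
Applying '+54 days' to 2053-02-01: counting 54 days forward gives 2053-03-27.

2053-03-27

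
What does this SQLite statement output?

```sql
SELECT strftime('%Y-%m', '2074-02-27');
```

`%Y-%m` extracts the year-month: 2074-02.

2074-02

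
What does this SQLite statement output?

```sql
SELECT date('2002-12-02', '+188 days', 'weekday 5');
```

Applying '+188 days' to 2002-12-02: counting 188 days forward gives 2003-06-08.
`weekday 5` advances to the next Friday; 2003-06-08 is a Sunday, so it moves forward to 2003-06-13.

2003-06-13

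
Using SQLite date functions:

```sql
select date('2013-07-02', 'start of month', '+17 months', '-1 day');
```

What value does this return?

`start of month` rewinds 2013-07-02 to 2013-07-01.
Adding +17 months to 2013-07-01 gives 2014-12-01.
Going back 1 day from 2014-12-01 reaches 2014-11-30 (last day of November, 30 days).

2014-11-30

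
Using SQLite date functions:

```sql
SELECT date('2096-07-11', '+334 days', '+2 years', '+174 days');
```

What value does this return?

2099-12-01

Applying '+334 days' to 2096-07-11: counting 334 days forward gives 2097-06-10.
Adding +2 years to 2097-06-10 gives 2099-06-10.
Applying '+174 days' to 2099-06-10: counting 174 days forward gives 2099-12-01.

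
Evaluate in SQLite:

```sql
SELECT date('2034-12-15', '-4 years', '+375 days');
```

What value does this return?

Adding -4 years to 2034-12-15 gives 2030-12-15.
Applying '+375 days' to 2030-12-15: counting 375 days forward gives 2031-12-25.

2031-12-25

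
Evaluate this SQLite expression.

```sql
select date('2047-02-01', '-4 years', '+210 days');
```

2043-08-30

Adding -4 years to 2047-02-01 gives 2043-02-01.
Applying '+210 days' to 2043-02-01: counting 210 days forward gives 2043-08-30.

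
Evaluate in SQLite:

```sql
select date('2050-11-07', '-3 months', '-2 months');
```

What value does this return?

Adding -3 months to 2050-11-07 gives 2050-08-07.
Adding -2 months to 2050-08-07 gives 2050-06-07.

2050-06-07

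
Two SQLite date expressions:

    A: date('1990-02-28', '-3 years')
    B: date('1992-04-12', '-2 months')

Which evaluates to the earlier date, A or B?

A = 1987-02-28.
B = 1992-02-12.
A is earlier.

A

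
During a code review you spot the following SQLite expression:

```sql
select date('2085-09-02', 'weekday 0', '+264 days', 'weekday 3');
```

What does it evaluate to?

2086-05-29

`weekday 0` advances to the next Sunday; 2085-09-02 is already a Sunday, so it stays at 2085-09-02.
Applying '+264 days' to 2085-09-02: counting 264 days forward gives 2086-05-24.
`weekday 3` advances to the next Wednesday; 2086-05-24 is a Friday, so it moves forward to 2086-05-29.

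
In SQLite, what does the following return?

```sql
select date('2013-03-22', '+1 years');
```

2014-03-22

Adding +1 year to 2013-03-22 gives 2014-03-22.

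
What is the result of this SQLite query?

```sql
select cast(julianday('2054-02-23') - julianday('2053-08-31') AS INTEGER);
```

0 days remain in August 2053 after the 31st (31 − 31).
September 2053: 30 days.
October 2053: 31 days.
November 2053: 30 days.
December 2053: 31 days.
January 2054: 31 days.
Then 23 days into February 2054.
Total: 0 + 30 + 31 + 30 + 31 + 31 + 23 = 176.

176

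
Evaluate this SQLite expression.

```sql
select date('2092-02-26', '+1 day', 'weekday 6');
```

2092-03-01

Advancing 1 more day within February lands on 2092-02-27.
`weekday 6` advances to the next Saturday; 2092-02-27 is a Wednesday, so it moves forward to 2092-03-01.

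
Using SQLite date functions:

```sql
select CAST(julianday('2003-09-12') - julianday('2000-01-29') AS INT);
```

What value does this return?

2 days remain in January 2000 after the 29th (31 − 29).
Full months from February 2000 through August 2003 contribute their day counts.
Then 12 days into September 2003.
Total: 2 + 29 + 31 + 30 + 31 + 30 + 31 + 31 + 30 + 31 + 30 + 31 + 31 + 28 + 31 + 30 + 31 + 30 + 31 + 31 + 30 + 31 + 30 + 31 + 31 + 28 + 31 + 30 + 31 + 30 + 31 + 31 + 30 + 31 + 30 + 31 + 31 + 28 + 31 + 30 + 31 + 30 + 31 + 31 + 12 = 1322.

1322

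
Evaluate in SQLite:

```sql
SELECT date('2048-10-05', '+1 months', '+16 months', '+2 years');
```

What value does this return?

2052-03-05

Adding +1 month to 2048-10-05 gives 2048-11-05.
Adding +16 months to 2048-11-05 gives 2050-03-05.
Adding +2 years to 2050-03-05 gives 2052-03-05.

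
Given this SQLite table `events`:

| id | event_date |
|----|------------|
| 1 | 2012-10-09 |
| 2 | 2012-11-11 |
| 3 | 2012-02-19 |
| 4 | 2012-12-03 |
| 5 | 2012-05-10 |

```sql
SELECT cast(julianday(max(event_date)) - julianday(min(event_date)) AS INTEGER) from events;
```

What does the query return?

288

MIN = 2012-02-19, MAX = 2012-12-03.
10 days remain in February 2012 after the 19th (29 − 19).
Full months from March 2012 through November 2012 contribute their day counts.
Then 3 days into December 2012.
Total: 10 + 31 + 30 + 31 + 30 + 31 + 31 + 30 + 31 + 30 + 3 = 288.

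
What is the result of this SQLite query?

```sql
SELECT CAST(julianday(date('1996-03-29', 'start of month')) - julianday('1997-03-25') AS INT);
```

-389

`start of month` rewinds 1996-03-29 to 1996-03-01.
30 days remain in March 1996 after the 1st (31 − 1).
Full months from April 1996 through February 1997 contribute their day counts.
Then 25 days into March 1997.
Total: 30 + 30 + 31 + 30 + 31 + 31 + 30 + 31 + 30 + 31 + 31 + 28 + 25 = 389.
The subtraction is earlier − later, so the result is −389 → -389.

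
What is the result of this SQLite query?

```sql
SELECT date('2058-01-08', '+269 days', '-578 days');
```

Applying '+269 days' to 2058-01-08: counting 269 days forward gives 2058-10-04.
Applying '-578 days' to 2058-10-04: counting 578 days back gives 2057-03-05.

2057-03-05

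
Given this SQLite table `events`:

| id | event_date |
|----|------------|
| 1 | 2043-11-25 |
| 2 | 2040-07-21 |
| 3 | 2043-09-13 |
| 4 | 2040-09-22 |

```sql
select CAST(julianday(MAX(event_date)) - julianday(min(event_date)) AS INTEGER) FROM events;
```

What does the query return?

1222

MIN = 2040-07-21, MAX = 2043-11-25.
10 days remain in July 2040 after the 21st (31 − 21).
Full months from August 2040 through October 2043 contribute their day counts.
Then 25 days into November 2043.
Total: 10 + 31 + 30 + 31 + 30 + 31 + 31 + 28 + 31 + 30 + 31 + 30 + 31 + 31 + 30 + 31 + 30 + 31 + 31 + 28 + 31 + 30 + 31 + 30 + 31 + 31 + 30 + 31 + 30 + 31 + 31 + 28 + 31 + 30 + 31 + 30 + 31 + 31 + 30 + 31 + 25 = 1222.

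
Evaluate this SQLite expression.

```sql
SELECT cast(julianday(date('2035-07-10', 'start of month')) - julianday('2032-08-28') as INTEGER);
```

1037

`start of month` rewinds 2035-07-10 to 2035-07-01.
3 days remain in August 2032 after the 28th (31 − 28).
Full months from September 2032 through June 2035 contribute their day counts.
Then 1 day into July 2035.
Total: 3 + 30 + 31 + 30 + 31 + 31 + 28 + 31 + 30 + 31 + 30 + 31 + 31 + 30 + 31 + 30 + 31 + 31 + 28 + 31 + 30 + 31 + 30 + 31 + 31 + 30 + 31 + 30 + 31 + 31 + 28 + 31 + 30 + 31 + 30 + 1 = 1037.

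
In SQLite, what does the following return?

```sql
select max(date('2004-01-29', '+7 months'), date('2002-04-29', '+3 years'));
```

2005-04-29

date('2004-01-29', '+7 months') → 2004-08-29.
date('2002-04-29', '+3 years') → 2005-04-29.
Later of the two is 2005-04-29.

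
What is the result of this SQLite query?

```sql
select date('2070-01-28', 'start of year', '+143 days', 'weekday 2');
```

`start of year` rewinds 2070-01-28 to 2070-01-01.
Applying '+143 days' to 2070-01-01: counting 143 days forward gives 2070-05-24.
`weekday 2` advances to the next Tuesday; 2070-05-24 is a Saturday, so it moves forward to 2070-05-27.

2070-05-27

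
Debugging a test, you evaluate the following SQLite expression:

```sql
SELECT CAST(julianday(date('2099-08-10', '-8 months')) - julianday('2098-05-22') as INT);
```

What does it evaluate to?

202

Adding -8 months to 2099-08-10 gives 2098-12-10.
9 days remain in May 2098 after the 22nd (31 − 22).
Full months from June 2098 through November 2098 contribute their day counts.
Then 10 days into December 2098.
Total: 9 + 30 + 31 + 31 + 30 + 31 + 30 + 10 = 202.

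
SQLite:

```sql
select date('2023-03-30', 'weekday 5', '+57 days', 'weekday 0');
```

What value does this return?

2023-05-28

`weekday 5` advances to the next Friday; 2023-03-30 is a Thursday, so it moves forward to 2023-03-31.
Applying '+57 days' to 2023-03-31: counting 57 days forward gives 2023-05-27.
`weekday 0` advances to the next Sunday; 2023-05-27 is a Saturday, so it moves forward to 2023-05-28.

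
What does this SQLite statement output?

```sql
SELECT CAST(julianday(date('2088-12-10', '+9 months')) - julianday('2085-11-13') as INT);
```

1397

Adding +9 months to 2088-12-10 gives 2089-09-10.
17 days remain in November 2085 after the 13th (30 − 13).
Full months from December 2085 through August 2089 contribute their day counts.
Then 10 days into September 2089.
Total: 17 + 31 + 31 + 28 + 31 + 30 + 31 + 30 + 31 + 31 + 30 + 31 + 30 + 31 + 31 + 28 + 31 + 30 + 31 + 30 + 31 + 31 + 30 + 31 + 30 + 31 + 31 + 29 + 31 + 30 + 31 + 30 + 31 + 31 + 30 + 31 + 30 + 31 + 31 + 28 + 31 + 30 + 31 + 30 + 31 + 31 + 10 = 1397.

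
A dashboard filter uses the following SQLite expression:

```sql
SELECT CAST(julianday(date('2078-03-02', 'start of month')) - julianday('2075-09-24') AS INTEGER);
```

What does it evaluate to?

889

`start of month` rewinds 2078-03-02 to 2078-03-01.
6 days remain in September 2075 after the 24th (30 − 24).
Full months from October 2075 through February 2078 contribute their day counts.
Then 1 day into March 2078.
Total: 6 + 31 + 30 + 31 + 31 + 29 + 31 + 30 + 31 + 30 + 31 + 31 + 30 + 31 + 30 + 31 + 31 + 28 + 31 + 30 + 31 + 30 + 31 + 31 + 30 + 31 + 30 + 31 + 31 + 28 + 1 = 889.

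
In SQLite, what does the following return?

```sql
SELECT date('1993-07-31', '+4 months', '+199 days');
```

Adding +4 months to 1993-07-31 targets 1993-11-31. November 1993 has only 30 days, so SQLite normalizes the 1-day overflow forward to 1993-12-01.
Applying '+199 days' to 1993-12-01: counting 199 days forward gives 1994-06-18.

1994-06-18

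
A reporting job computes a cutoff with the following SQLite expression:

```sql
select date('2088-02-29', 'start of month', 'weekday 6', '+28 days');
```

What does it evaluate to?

`start of month` rewinds 2088-02-29 to 2088-02-01.
`weekday 6` advances to the next Saturday; 2088-02-01 is a Sunday, so it moves forward to 2088-02-07.
February 2088 has 29 days; 22 remain after the 7th, so 23 days reach 2088-03-01.
Advancing 5 more days within March lands on 2088-03-06.

2088-03-06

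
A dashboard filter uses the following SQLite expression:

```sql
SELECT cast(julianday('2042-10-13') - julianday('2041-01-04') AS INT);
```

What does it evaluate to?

27 days remain in January 2041 after the 4th (31 − 4).
Full months from February 2041 through September 2042 contribute their day counts.
Then 13 days into October 2042.
Total: 27 + 28 + 31 + 30 + 31 + 30 + 31 + 31 + 30 + 31 + 30 + 31 + 31 + 28 + 31 + 30 + 31 + 30 + 31 + 31 + 30 + 13 = 647.

647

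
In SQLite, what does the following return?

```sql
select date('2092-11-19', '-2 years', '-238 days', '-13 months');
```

2089-02-26

Adding -2 years to 2092-11-19 gives 2090-11-19.
Applying '-238 days' to 2090-11-19: counting 238 days back gives 2090-03-26.
Adding -13 months to 2090-03-26 gives 2089-02-26.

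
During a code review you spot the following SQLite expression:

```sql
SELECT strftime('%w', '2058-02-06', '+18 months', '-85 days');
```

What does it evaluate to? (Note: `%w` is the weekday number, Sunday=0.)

First apply '+18 months', '-85 days': 2058-02-06 → 2059-05-13.
2059-05-13 is a Tuesday; with Sunday=0 that is 2.

2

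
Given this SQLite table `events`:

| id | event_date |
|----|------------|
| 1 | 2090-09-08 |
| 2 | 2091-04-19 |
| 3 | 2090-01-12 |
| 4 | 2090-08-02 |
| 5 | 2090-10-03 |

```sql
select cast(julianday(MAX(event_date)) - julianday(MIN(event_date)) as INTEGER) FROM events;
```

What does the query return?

MIN = 2090-01-12, MAX = 2091-04-19.
19 days remain in January 2090 after the 12th (31 − 12).
Full months from February 2090 through March 2091 contribute their day counts.
Then 19 days into April 2091.
Total: 19 + 28 + 31 + 30 + 31 + 30 + 31 + 31 + 30 + 31 + 30 + 31 + 31 + 28 + 31 + 19 = 462.

462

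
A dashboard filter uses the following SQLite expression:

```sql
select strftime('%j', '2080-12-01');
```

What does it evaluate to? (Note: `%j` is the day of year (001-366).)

336

Day-of-year for 2080-12-01: days since 2080-01-01 inclusive = 336, zero-padded to 336.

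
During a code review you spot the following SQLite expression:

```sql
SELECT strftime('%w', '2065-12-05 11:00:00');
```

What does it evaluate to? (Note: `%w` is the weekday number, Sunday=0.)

6

2065-12-05 is a Saturday; with Sunday=0 that is 6.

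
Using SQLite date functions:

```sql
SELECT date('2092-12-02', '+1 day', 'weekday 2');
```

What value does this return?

Advancing 1 more day within December lands on 2092-12-03.
`weekday 2` advances to the next Tuesday; 2092-12-03 is a Wednesday, so it moves forward to 2092-12-09.

2092-12-09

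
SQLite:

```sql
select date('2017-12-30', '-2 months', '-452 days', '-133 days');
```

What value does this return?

Adding -2 months to 2017-12-30 gives 2017-10-30.
Applying '-452 days' to 2017-10-30: counting 452 days back gives 2016-08-04.
Applying '-133 days' to 2016-08-04: counting 133 days back gives 2016-03-24.

2016-03-24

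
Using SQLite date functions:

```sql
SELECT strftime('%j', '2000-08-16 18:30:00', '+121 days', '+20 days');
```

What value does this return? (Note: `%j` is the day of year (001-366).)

First apply '+121 days', '+20 days': 2000-08-16 18:30:00 → 2001-01-04 18:30:00.
Day-of-year for 2001-01-04: days since 2001-01-01 inclusive = 4, zero-padded to 004.

004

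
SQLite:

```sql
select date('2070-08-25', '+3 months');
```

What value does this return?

2070-11-25

Adding +3 months to 2070-08-25 gives 2070-11-25.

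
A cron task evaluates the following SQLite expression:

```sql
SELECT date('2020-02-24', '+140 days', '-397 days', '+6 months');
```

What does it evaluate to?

Applying '+140 days' to 2020-02-24: counting 140 days forward gives 2020-07-13.
Applying '-397 days' to 2020-07-13: counting 397 days back gives 2019-06-12.
Adding +6 months to 2019-06-12 gives 2019-12-12.

2019-12-12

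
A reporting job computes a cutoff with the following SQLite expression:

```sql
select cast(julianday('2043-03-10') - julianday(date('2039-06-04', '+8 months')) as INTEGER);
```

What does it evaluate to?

1130

Adding +8 months to 2039-06-04 gives 2040-02-04.
25 days remain in February 2040 after the 4th (29 − 4).
Full months from March 2040 through February 2043 contribute their day counts.
Then 10 days into March 2043.
Total: 25 + 31 + 30 + 31 + 30 + 31 + 31 + 30 + 31 + 30 + 31 + 31 + 28 + 31 + 30 + 31 + 30 + 31 + 31 + 30 + 31 + 30 + 31 + 31 + 28 + 31 + 30 + 31 + 30 + 31 + 31 + 30 + 31 + 30 + 31 + 31 + 28 + 10 = 1130.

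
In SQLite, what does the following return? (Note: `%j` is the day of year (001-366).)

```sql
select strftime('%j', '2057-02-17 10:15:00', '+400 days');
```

083

First apply '+400 days': 2057-02-17 10:15:00 → 2058-03-24 10:15:00.
Day-of-year for 2058-03-24: days since 2058-01-01 inclusive = 83, zero-padded to 083.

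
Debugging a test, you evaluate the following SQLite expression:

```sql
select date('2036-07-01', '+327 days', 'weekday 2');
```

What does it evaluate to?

Applying '+327 days' to 2036-07-01: counting 327 days forward gives 2037-05-24.
`weekday 2` advances to the next Tuesday; 2037-05-24 is a Sunday, so it moves forward to 2037-05-26.

2037-05-26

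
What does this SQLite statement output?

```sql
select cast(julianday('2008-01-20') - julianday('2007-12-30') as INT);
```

21

1 day remains in December 2007 after the 30th (31 − 30).
Then 20 days into January 2008.
Total: 1 + 20 = 21.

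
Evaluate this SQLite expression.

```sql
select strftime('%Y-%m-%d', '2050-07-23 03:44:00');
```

2050-07-23

`%Y-%m-%d` extracts the ISO date: 2050-07-23.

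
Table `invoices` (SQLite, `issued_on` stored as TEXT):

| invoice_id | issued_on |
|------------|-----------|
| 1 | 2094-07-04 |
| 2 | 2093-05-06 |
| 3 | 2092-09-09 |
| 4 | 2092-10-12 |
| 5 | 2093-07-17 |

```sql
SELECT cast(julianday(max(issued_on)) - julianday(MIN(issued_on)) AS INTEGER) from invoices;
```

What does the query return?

MIN = 2092-09-09, MAX = 2094-07-04.
21 days remain in September 2092 after the 9th (30 − 9).
Full months from October 2092 through June 2094 contribute their day counts.
Then 4 days into July 2094.
Total: 21 + 31 + 30 + 31 + 31 + 28 + 31 + 30 + 31 + 30 + 31 + 31 + 30 + 31 + 30 + 31 + 31 + 28 + 31 + 30 + 31 + 30 + 4 = 663.

663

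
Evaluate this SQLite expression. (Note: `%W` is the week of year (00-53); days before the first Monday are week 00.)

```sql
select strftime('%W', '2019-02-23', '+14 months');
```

First apply '+14 months': 2019-02-23 → 2020-04-23.
2020-04-23 is a Thursday. SQLite's %W counts Mondays since the year started; the result is 16.

16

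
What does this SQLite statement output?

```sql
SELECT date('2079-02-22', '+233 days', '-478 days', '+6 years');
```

2084-06-22

Applying '+233 days' to 2079-02-22: counting 233 days forward gives 2079-10-13.
Applying '-478 days' to 2079-10-13: counting 478 days back gives 2078-06-22.
Adding +6 years to 2078-06-22 gives 2084-06-22.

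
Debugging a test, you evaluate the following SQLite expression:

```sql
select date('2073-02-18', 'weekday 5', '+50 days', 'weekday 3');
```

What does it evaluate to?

`weekday 5` advances to the next Friday; 2073-02-18 is a Saturday, so it moves forward to 2073-02-24.
Applying '+50 days' to 2073-02-24: counting 50 days forward gives 2073-04-15.
`weekday 3` advances to the next Wednesday; 2073-04-15 is a Saturday, so it moves forward to 2073-04-19.

2073-04-19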